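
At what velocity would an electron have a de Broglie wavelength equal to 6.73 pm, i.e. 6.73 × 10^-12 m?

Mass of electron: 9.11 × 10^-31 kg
1.08 × 10^8 m/s

From λ = h/(mv), solve for v:

v = h/(mλ)
v = (6.626 × 10^-34 J·s) / (9.11 × 10^-31 kg × 6.73 × 10^-12 m)
v = 1.08 × 10^8 m/s

Note: This velocity is 36.0% of the speed of light, so relativistic corrections would be needed for a more accurate calculation.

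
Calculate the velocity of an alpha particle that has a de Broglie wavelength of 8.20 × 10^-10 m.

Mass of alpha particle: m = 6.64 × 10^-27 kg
1.22 × 10^2 m/s

From the de Broglie relation λ = h/(mv), we solve for v:

v = h/(mλ)
v = (6.626 × 10^-34 J·s) / (6.64 × 10^-27 kg × 8.20 × 10^-10 m)
v = 1.22 × 10^2 m/s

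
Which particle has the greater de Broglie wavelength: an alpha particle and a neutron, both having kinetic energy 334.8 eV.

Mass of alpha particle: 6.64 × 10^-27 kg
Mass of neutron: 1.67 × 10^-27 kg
The neutron has the longer wavelength.

Using λ = h/√(2mKE):

For alpha particle: λ₁ = h/√(2m₁KE) = 7.85 × 10^-13 m
For neutron: λ₂ = h/√(2m₂KE) = 1.57 × 10^-12 m

Since λ ∝ 1/√m at constant kinetic energy, the lighter particle has the longer wavelength.

The neutron has the longer de Broglie wavelength.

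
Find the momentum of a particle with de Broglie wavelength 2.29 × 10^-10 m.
2.89 × 10^-24 kg·m/s

From the de Broglie relation λ = h/p, we solve for p:

p = h/λ
p = (6.626 × 10^-34 J·s) / (2.29 × 10^-10 m)
p = 2.89 × 10^-24 kg·m/s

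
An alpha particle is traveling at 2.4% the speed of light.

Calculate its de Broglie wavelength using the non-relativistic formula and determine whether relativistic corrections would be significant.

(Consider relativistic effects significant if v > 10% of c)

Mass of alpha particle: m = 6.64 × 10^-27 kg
No, relativistic corrections are not needed.

Using the non-relativistic de Broglie formula λ = h/(mv):

v = 2.4% × c = 7.195 × 10^6 m/s

λ = h/(mv)
λ = (6.626 × 10^-34 J·s) / (6.64 × 10^-27 kg × 7.195 × 10^6 m/s)
λ = 1.39 × 10^-14 m

Since v = 2.4% of c < 10% of c, relativistic corrections are NOT significant and this non-relativistic result is a good approximation.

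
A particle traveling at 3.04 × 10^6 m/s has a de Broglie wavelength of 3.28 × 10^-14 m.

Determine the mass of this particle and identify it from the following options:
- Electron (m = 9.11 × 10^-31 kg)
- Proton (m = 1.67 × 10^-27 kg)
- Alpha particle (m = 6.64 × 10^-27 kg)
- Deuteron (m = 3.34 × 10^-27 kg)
The particle is an alpha particle.

From λ = h/(mv), solve for mass:

m = h/(λv)
m = (6.626 × 10^-34 J·s) / (3.28 × 10^-14 m × 3.04 × 10^6 m/s)
m = 6.65 × 10^-27 kg

Comparing with the listed masses, this is closest to an alpha particle.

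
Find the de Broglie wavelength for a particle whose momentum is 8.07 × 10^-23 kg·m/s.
8.21 × 10^-12 m

Using the de Broglie relation λ = h/p:

λ = h/p
λ = (6.626 × 10^-34 J·s) / (8.07 × 10^-23 kg·m/s)
λ = 8.21 × 10^-12 m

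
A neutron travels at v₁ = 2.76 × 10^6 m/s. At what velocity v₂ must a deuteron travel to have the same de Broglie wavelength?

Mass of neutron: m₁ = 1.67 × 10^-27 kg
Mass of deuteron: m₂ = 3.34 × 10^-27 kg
v₂ = 1.38 × 10^6 m/s

For equal de Broglie wavelengths: λ₁ = λ₂

h/(m₁v₁) = h/(m₂v₂)
m₁v₁ = m₂v₂
v₂ = v₁ · (m₁/m₂)

v₂ = 2.76 × 10^6 m/s × (1.67 × 10^-27 kg / 3.34 × 10^-27 kg)
v₂ = 1.38 × 10^6 m/s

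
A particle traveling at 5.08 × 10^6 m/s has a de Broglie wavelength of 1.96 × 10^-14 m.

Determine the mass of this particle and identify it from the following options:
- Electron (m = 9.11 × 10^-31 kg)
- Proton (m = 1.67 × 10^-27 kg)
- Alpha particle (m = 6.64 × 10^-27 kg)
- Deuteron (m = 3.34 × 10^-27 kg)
The particle is an alpha particle.

From λ = h/(mv), solve for mass:

m = h/(λv)
m = (6.626 × 10^-34 J·s) / (1.96 × 10^-14 m × 5.08 × 10^6 m/s)
m = 6.65 × 10^-27 kg

Comparing with the listed masses, this is closest to an alpha particle.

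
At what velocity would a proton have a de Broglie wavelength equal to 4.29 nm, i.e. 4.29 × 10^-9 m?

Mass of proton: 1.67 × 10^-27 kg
9.25 × 10^1 m/s

From λ = h/(mv), solve for v:

v = h/(mλ)
v = (6.626 × 10^-34 J·s) / (1.67 × 10^-27 kg × 4.29 × 10^-9 m)
v = 9.25 × 10^1 m/s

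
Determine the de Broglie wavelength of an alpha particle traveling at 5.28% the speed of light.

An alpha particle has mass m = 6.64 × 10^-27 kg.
6.30 × 10^-15 m

Using the de Broglie relation λ = h/(mv):

v = 5.28% × c = 1.583 × 10^7 m/s

λ = h/(mv)
λ = (6.626 × 10^-34 J·s) / (6.64 × 10^-27 kg × 1.583 × 10^7 m/s)
λ = 6.30 × 10^-15 m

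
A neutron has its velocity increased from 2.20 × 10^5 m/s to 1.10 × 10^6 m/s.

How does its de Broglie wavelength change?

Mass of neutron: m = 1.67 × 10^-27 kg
The wavelength decreases by a factor of 5.

Using λ = h/(mv):

Initial wavelength: λ₁ = h/(mv₁) = 1.80 × 10^-12 m
Final wavelength: λ₂ = h/(mv₂) = 3.61 × 10^-13 m

Since λ ∝ 1/v, when velocity increases by a factor of 5, the wavelength decreases by a factor of 5.

λ₂/λ₁ = v₁/v₂ = 1/5

The wavelength decreases by a factor of 5.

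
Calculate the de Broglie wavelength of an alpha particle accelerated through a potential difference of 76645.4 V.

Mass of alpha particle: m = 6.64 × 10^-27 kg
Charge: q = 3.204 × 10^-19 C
3.67 × 10^-14 m

When a particle is accelerated through voltage V, it gains kinetic energy KE = qV.

The de Broglie wavelength is then λ = h/√(2mqV):

λ = h/√(2mqV)
λ = (6.626 × 10^-34 J·s) / √(2 × 6.64 × 10^-27 kg × 3.204 × 10^-19 C × 76645.4 V)
λ = 3.67 × 10^-14 m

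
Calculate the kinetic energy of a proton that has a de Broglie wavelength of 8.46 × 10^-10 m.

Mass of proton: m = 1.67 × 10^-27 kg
1.84 × 10^-22 J (or 1.15 × 10^-3 eV)

From λ = h/√(2mKE), we solve for KE:

λ² = h²/(2mKE)
KE = h²/(2mλ²)
KE = (6.626 × 10^-34 J·s)² / (2 × 1.67 × 10^-27 kg × (8.46 × 10^-10 m)²)
KE = 1.84 × 10^-22 J
KE = 1.15 × 10^-3 eV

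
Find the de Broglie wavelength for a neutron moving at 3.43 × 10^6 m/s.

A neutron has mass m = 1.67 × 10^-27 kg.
1.16 × 10^-13 m

Using the de Broglie relation λ = h/(mv):

λ = h/(mv)
λ = (6.626 × 10^-34 J·s) / (1.67 × 10^-27 kg × 3.43 × 10^6 m/s)
λ = 1.16 × 10^-13 m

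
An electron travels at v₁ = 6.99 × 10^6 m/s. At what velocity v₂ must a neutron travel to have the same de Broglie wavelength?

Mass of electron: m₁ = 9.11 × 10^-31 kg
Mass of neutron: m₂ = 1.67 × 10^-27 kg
v₂ = 3.81 × 10^3 m/s

For equal de Broglie wavelengths: λ₁ = λ₂

h/(m₁v₁) = h/(m₂v₂)
m₁v₁ = m₂v₂
v₂ = v₁ · (m₁/m₂)

v₂ = 6.99 × 10^6 m/s × (9.11 × 10^-31 kg / 1.67 × 10^-27 kg)
v₂ = 3.81 × 10^3 m/s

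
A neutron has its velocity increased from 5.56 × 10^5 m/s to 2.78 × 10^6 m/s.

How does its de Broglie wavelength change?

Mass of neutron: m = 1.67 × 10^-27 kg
The wavelength decreases by a factor of 5.

Using λ = h/(mv):

Initial wavelength: λ₁ = h/(mv₁) = 7.14 × 10^-13 m
Final wavelength: λ₂ = h/(mv₂) = 1.43 × 10^-13 m

Since λ ∝ 1/v, when velocity increases by a factor of 5, the wavelength decreases by a factor of 5.

λ₂/λ₁ = v₁/v₂ = 1/5

The wavelength decreases by a factor of 5.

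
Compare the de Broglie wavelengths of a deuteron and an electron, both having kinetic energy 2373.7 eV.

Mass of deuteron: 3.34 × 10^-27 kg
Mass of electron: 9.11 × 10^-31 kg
The electron has the longer wavelength.

Using λ = h/√(2mKE):

For deuteron: λ₁ = h/√(2m₁KE) = 4.16 × 10^-13 m
For electron: λ₂ = h/√(2m₂KE) = 2.52 × 10^-11 m

Since λ ∝ 1/√m at constant kinetic energy, the lighter particle has the longer wavelength.

The electron has the longer de Broglie wavelength.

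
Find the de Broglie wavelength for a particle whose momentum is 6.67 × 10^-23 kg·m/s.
9.93 × 10^-12 m

Using the de Broglie relation λ = h/p:

λ = h/p
λ = (6.626 × 10^-34 J·s) / (6.67 × 10^-23 kg·m/s)
λ = 9.93 × 10^-12 m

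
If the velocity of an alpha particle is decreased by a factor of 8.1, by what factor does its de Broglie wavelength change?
The wavelength increases by a factor of 8.1.

From λ = h/(mv), the wavelength is inversely proportional to velocity:

λ ∝ 1/v

If v → v/8.1, then λ → 8.1λ

When velocity is decreased by a factor of 8.1, the wavelength increases by a factor of 8.1.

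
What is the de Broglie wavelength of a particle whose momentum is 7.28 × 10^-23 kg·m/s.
9.10 × 10^-12 m

Using the de Broglie relation λ = h/p:

λ = h/p
λ = (6.626 × 10^-34 J·s) / (7.28 × 10^-23 kg·m/s)
λ = 9.10 × 10^-12 m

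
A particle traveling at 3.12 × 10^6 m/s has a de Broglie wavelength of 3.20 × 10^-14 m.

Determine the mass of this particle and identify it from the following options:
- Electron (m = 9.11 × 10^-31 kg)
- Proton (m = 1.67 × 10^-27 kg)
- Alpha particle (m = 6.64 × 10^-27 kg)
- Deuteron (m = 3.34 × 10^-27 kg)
The particle is an alpha particle.

From λ = h/(mv), solve for mass:

m = h/(λv)
m = (6.626 × 10^-34 J·s) / (3.20 × 10^-14 m × 3.12 × 10^6 m/s)
m = 6.64 × 10^-27 kg

Comparing with the listed masses, this is closest to an alpha particle.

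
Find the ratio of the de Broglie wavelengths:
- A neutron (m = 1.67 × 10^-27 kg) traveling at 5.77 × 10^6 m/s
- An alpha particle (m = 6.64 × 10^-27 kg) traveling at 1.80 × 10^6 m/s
λ₁/λ₂ = 1.24

Using λ = h/(mv):

λ₁ = h/(m₁v₁) = 6.88 × 10^-14 m
λ₂ = h/(m₂v₂) = 5.54 × 10^-14 m

Ratio λ₁/λ₂ = (m₂v₂)/(m₁v₁)
         = (6.64 × 10^-27 kg × 1.80 × 10^6 m/s) / (1.67 × 10^-27 kg × 5.77 × 10^6 m/s)
         = 1.24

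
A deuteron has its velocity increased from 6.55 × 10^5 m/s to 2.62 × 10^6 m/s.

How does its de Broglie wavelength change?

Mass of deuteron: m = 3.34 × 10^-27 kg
The wavelength decreases by a factor of 4.

Using λ = h/(mv):

Initial wavelength: λ₁ = h/(mv₁) = 3.03 × 10^-13 m
Final wavelength: λ₂ = h/(mv₂) = 7.57 × 10^-14 m

Since λ ∝ 1/v, when velocity increases by a factor of 4, the wavelength decreases by a factor of 4.

λ₂/λ₁ = v₁/v₂ = 1/4

The wavelength decreases by a factor of 4.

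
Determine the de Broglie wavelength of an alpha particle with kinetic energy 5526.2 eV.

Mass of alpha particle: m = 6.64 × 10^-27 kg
1.93 × 10^-13 m

Using λ = h/√(2mKE):

First convert KE to Joules: KE = 5526.2 eV = 8.854 × 10^-16 J

λ = h/√(2mKE)
λ = (6.626 × 10^-34 J·s) / √(2 × 6.64 × 10^-27 kg × 8.854 × 10^-16 J)
λ = 1.93 × 10^-13 m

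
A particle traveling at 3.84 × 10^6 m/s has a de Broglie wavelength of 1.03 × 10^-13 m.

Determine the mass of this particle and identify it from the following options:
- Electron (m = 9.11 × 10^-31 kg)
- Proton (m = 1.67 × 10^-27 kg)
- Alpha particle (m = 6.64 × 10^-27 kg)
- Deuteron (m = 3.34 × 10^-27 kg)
The particle is a proton.

From λ = h/(mv), solve for mass:

m = h/(λv)
m = (6.626 × 10^-34 J·s) / (1.03 × 10^-13 m × 3.84 × 10^6 m/s)
m = 1.68 × 10^-27 kg

Comparing with the listed masses, this is closest to a proton.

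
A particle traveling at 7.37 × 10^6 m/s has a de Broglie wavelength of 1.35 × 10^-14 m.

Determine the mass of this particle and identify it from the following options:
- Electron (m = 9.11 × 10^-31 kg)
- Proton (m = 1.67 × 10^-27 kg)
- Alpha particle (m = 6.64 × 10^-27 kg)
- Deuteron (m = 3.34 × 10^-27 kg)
The particle is an alpha particle.

From λ = h/(mv), solve for mass:

m = h/(λv)
m = (6.626 × 10^-34 J·s) / (1.35 × 10^-14 m × 7.37 × 10^6 m/s)
m = 6.66 × 10^-27 kg

Comparing with the listed masses, this is closest to an alpha particle.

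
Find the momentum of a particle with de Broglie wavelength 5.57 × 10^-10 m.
1.19 × 10^-24 kg·m/s

From the de Broglie relation λ = h/p, we solve for p:

p = h/λ
p = (6.626 × 10^-34 J·s) / (5.57 × 10^-10 m)
p = 1.19 × 10^-24 kg·m/s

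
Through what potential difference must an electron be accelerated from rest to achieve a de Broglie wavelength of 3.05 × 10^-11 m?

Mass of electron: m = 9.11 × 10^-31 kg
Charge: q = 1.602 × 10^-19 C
1.62 × 10^3 V

From λ = h/√(2mqV), we solve for V:

λ² = h²/(2mqV)
V = h²/(2mqλ²)
V = (6.626 × 10^-34 J·s)² / (2 × 9.11 × 10^-31 kg × 1.602 × 10^-19 C × (3.05 × 10^-11 m)²)
V = 1.62 × 10^3 V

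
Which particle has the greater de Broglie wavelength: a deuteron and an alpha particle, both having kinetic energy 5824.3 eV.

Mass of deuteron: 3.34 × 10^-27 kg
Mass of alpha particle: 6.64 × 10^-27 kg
The deuteron has the longer wavelength.

Using λ = h/√(2mKE):

For deuteron: λ₁ = h/√(2m₁KE) = 2.65 × 10^-13 m
For alpha particle: λ₂ = h/√(2m₂KE) = 1.88 × 10^-13 m

Since λ ∝ 1/√m at constant kinetic energy, the lighter particle has the longer wavelength.

The deuteron has the longer de Broglie wavelength.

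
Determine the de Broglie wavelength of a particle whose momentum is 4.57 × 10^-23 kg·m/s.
1.45 × 10^-11 m

Using the de Broglie relation λ = h/p:

λ = h/p
λ = (6.626 × 10^-34 J·s) / (4.57 × 10^-23 kg·m/s)
λ = 1.45 × 10^-11 m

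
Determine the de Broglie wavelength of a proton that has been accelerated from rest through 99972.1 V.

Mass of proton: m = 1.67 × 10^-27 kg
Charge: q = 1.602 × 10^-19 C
9.06 × 10^-14 m

When a particle is accelerated through voltage V, it gains kinetic energy KE = qV.

The de Broglie wavelength is then λ = h/√(2mqV):

λ = h/√(2mqV)
λ = (6.626 × 10^-34 J·s) / √(2 × 1.67 × 10^-27 kg × 1.602 × 10^-19 C × 99972.1 V)
λ = 9.06 × 10^-14 m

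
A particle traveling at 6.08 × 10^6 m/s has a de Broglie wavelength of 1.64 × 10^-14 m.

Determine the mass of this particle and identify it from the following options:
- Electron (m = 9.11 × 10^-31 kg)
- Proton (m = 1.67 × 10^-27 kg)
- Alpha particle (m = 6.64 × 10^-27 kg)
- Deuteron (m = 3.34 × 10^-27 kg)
The particle is an alpha particle.

From λ = h/(mv), solve for mass:

m = h/(λv)
m = (6.626 × 10^-34 J·s) / (1.64 × 10^-14 m × 6.08 × 10^6 m/s)
m = 6.65 × 10^-27 kg

Comparing with the listed masses, this is closest to an alpha particle.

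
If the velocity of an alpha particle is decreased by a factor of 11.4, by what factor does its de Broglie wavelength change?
The wavelength increases by a factor of 11.4.

From λ = h/(mv), the wavelength is inversely proportional to velocity:

λ ∝ 1/v

If v → v/11.4, then λ → 11.4λ

When velocity is decreased by a factor of 11.4, the wavelength increases by a factor of 11.4.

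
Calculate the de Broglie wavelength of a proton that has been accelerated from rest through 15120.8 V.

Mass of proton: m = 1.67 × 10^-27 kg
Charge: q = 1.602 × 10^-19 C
2.33 × 10^-13 m

When a particle is accelerated through voltage V, it gains kinetic energy KE = qV.

The de Broglie wavelength is then λ = h/√(2mqV):

λ = h/√(2mqV)
λ = (6.626 × 10^-34 J·s) / √(2 × 1.67 × 10^-27 kg × 1.602 × 10^-19 C × 15120.8 V)
λ = 2.33 × 10^-13 m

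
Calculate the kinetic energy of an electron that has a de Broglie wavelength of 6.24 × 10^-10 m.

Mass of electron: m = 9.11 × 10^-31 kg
6.19 × 10^-19 J (or 3.86 eV)

From λ = h/√(2mKE), we solve for KE:

λ² = h²/(2mKE)
KE = h²/(2mλ²)
KE = (6.626 × 10^-34 J·s)² / (2 × 9.11 × 10^-31 kg × (6.24 × 10^-10 m)²)
KE = 6.19 × 10^-19 J
KE = 3.86 eV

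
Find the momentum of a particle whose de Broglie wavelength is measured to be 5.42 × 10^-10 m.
1.22 × 10^-24 kg·m/s

From the de Broglie relation λ = h/p, we solve for p:

p = h/λ
p = (6.626 × 10^-34 J·s) / (5.42 × 10^-10 m)
p = 1.22 × 10^-24 kg·m/s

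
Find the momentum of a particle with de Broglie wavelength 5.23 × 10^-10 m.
1.27 × 10^-24 kg·m/s

From the de Broglie relation λ = h/p, we solve for p:

p = h/λ
p = (6.626 × 10^-34 J·s) / (5.23 × 10^-10 m)
p = 1.27 × 10^-24 kg·m/s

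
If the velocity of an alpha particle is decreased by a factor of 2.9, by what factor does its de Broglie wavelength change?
The wavelength increases by a factor of 2.9.

From λ = h/(mv), the wavelength is inversely proportional to velocity:

λ ∝ 1/v

If v → v/2.9, then λ → 2.9λ

When velocity is decreased by a factor of 2.9, the wavelength increases by a factor of 2.9.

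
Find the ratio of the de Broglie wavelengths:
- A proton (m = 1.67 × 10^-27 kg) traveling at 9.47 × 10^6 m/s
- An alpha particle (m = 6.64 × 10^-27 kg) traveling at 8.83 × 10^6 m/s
λ₁/λ₂ = 3.71

Using λ = h/(mv):

λ₁ = h/(m₁v₁) = 4.19 × 10^-14 m
λ₂ = h/(m₂v₂) = 1.13 × 10^-14 m

Ratio λ₁/λ₂ = (m₂v₂)/(m₁v₁)
         = (6.64 × 10^-27 kg × 8.83 × 10^6 m/s) / (1.67 × 10^-27 kg × 9.47 × 10^6 m/s)
         = 3.71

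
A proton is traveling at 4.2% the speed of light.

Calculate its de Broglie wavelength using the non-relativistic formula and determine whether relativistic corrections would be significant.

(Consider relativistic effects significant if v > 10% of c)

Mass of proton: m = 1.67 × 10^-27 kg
No, relativistic corrections are not needed.

Using the non-relativistic de Broglie formula λ = h/(mv):

v = 4.2% × c = 1.259 × 10^7 m/s

λ = h/(mv)
λ = (6.626 × 10^-34 J·s) / (1.67 × 10^-27 kg × 1.259 × 10^7 m/s)
λ = 3.15 × 10^-14 m

Since v = 4.2% of c < 10% of c, relativistic corrections are NOT significant and this non-relativistic result is a good approximation.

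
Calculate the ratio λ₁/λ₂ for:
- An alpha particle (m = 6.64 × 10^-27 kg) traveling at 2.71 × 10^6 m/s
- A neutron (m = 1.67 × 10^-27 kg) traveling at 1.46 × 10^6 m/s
λ₁/λ₂ = 0.135

Using λ = h/(mv):

λ₁ = h/(m₁v₁) = 3.68 × 10^-14 m
λ₂ = h/(m₂v₂) = 2.72 × 10^-13 m

Ratio λ₁/λ₂ = (m₂v₂)/(m₁v₁)
         = (1.67 × 10^-27 kg × 1.46 × 10^6 m/s) / (6.64 × 10^-27 kg × 2.71 × 10^6 m/s)
         = 0.135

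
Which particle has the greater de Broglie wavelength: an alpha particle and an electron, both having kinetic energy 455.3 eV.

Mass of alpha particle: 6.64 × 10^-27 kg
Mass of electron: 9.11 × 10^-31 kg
The electron has the longer wavelength.

Using λ = h/√(2mKE):

For alpha particle: λ₁ = h/√(2m₁KE) = 6.73 × 10^-13 m
For electron: λ₂ = h/√(2m₂KE) = 5.75 × 10^-11 m

Since λ ∝ 1/√m at constant kinetic energy, the lighter particle has the longer wavelength.

The electron has the longer de Broglie wavelength.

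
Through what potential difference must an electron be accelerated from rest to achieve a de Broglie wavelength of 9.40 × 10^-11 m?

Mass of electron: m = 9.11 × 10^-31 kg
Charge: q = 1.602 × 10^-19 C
170 V

From λ = h/√(2mqV), we solve for V:

λ² = h²/(2mqV)
V = h²/(2mqλ²)
V = (6.626 × 10^-34 J·s)² / (2 × 9.11 × 10^-31 kg × 1.602 × 10^-19 C × (9.40 × 10^-11 m)²)
V = 170 V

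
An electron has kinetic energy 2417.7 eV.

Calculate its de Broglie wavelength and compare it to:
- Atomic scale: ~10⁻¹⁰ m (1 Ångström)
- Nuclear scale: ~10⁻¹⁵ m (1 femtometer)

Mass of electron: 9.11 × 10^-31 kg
λ = 2.49 × 10^-11 m, which is between nuclear and atomic scales.

Using λ = h/√(2mKE):

KE = 2417.7 eV = 3.874 × 10^-16 J

λ = h/√(2mKE)
λ = (6.626 × 10^-34 J·s) / √(2 × 9.11 × 10^-31 kg × 3.874 × 10^-16 J)
λ = 2.49 × 10^-11 m

Comparison:
- Atomic scale (10⁻¹⁰ m): λ is 0.25× this size
- Nuclear scale (10⁻¹⁵ m): λ is 2.5e+04× this size

The wavelength is between nuclear and atomic scales.

This wavelength is appropriate for probing atomic structure but too large for nuclear physics experiments.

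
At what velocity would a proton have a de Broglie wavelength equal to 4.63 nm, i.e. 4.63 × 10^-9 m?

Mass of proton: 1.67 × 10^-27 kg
8.57 × 10^1 m/s

From λ = h/(mv), solve for v:

v = h/(mλ)
v = (6.626 × 10^-34 J·s) / (1.67 × 10^-27 kg × 4.63 × 10^-9 m)
v = 8.57 × 10^1 m/s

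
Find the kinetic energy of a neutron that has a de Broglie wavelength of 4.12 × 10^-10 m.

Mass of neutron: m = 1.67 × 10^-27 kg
7.74 × 10^-22 J (or 4.83 × 10^-3 eV)

From λ = h/√(2mKE), we solve for KE:

λ² = h²/(2mKE)
KE = h²/(2mλ²)
KE = (6.626 × 10^-34 J·s)² / (2 × 1.67 × 10^-27 kg × (4.12 × 10^-10 m)²)
KE = 7.74 × 10^-22 J
KE = 4.83 × 10^-3 eV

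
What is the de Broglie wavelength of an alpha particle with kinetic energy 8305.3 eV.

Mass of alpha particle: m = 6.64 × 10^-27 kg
1.58 × 10^-13 m

Using λ = h/√(2mKE):

First convert KE to Joules: KE = 8305.3 eV = 1.331 × 10^-15 J

λ = h/√(2mKE)
λ = (6.626 × 10^-34 J·s) / √(2 × 6.64 × 10^-27 kg × 1.331 × 10^-15 J)
λ = 1.58 × 10^-13 m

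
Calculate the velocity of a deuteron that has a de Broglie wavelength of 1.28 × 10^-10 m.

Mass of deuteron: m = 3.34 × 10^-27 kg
1.55 × 10^3 m/s

From the de Broglie relation λ = h/(mv), we solve for v:

v = h/(mλ)
v = (6.626 × 10^-34 J·s) / (3.34 × 10^-27 kg × 1.28 × 10^-10 m)
v = 1.55 × 10^3 m/s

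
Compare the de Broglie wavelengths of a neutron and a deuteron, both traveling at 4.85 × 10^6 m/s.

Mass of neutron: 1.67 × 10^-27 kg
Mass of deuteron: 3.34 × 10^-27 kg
The neutron has the longer wavelength.

Using λ = h/(mv), since both particles have the same velocity, the wavelength depends only on mass.

For neutron: λ₁ = h/(m₁v) = 8.18 × 10^-14 m
For deuteron: λ₂ = h/(m₂v) = 4.09 × 10^-14 m

Since λ ∝ 1/m at constant velocity, the lighter particle has the longer wavelength.

The neutron has the longer de Broglie wavelength.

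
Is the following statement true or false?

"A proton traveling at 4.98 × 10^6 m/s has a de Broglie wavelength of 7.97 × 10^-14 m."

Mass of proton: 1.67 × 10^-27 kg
True

The claim is correct.

Using λ = h/(mv):
λ = (6.626 × 10^-34 J·s) / (1.67 × 10^-27 kg × 4.98 × 10^6 m/s)
λ = 7.97 × 10^-14 m

This matches the claimed value.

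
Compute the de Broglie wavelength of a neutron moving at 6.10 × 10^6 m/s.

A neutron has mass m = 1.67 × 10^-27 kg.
6.50 × 10^-14 m

Using the de Broglie relation λ = h/(mv):

λ = h/(mv)
λ = (6.626 × 10^-34 J·s) / (1.67 × 10^-27 kg × 6.10 × 10^6 m/s)
λ = 6.50 × 10^-14 m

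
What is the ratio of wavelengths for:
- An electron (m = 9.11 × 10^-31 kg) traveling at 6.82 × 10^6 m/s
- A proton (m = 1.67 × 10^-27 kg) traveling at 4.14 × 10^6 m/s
λ₁/λ₂ = 1.11 × 10^3

Using λ = h/(mv):

λ₁ = h/(m₁v₁) = 1.07 × 10^-10 m
λ₂ = h/(m₂v₂) = 9.58 × 10^-14 m

Ratio λ₁/λ₂ = (m₂v₂)/(m₁v₁)
         = (1.67 × 10^-27 kg × 4.14 × 10^6 m/s) / (9.11 × 10^-31 kg × 6.82 × 10^6 m/s)
         = 1.11 × 10^3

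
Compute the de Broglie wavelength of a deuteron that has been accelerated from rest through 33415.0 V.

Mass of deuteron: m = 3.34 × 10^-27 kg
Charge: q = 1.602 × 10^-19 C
1.11 × 10^-13 m

When a particle is accelerated through voltage V, it gains kinetic energy KE = qV.

The de Broglie wavelength is then λ = h/√(2mqV):

λ = h/√(2mqV)
λ = (6.626 × 10^-34 J·s) / √(2 × 3.34 × 10^-27 kg × 1.602 × 10^-19 C × 33415.0 V)
λ = 1.11 × 10^-13 m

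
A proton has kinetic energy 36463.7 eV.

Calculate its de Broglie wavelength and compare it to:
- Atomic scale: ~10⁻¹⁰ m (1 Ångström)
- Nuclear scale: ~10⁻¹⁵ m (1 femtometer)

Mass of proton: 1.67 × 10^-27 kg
λ = 1.50 × 10^-13 m, which is between nuclear and atomic scales.

Using λ = h/√(2mKE):

KE = 36463.7 eV = 5.842 × 10^-15 J

λ = h/√(2mKE)
λ = (6.626 × 10^-34 J·s) / √(2 × 1.67 × 10^-27 kg × 5.842 × 10^-15 J)
λ = 1.50 × 10^-13 m

Comparison:
- Atomic scale (10⁻¹⁰ m): λ is 0.0015× this size
- Nuclear scale (10⁻¹⁵ m): λ is 1.5e+02× this size

The wavelength is between nuclear and atomic scales.

This wavelength is appropriate for probing atomic structure but too large for nuclear physics experiments.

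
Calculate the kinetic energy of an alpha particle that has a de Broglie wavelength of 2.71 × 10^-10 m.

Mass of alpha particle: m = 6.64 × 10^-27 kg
4.50 × 10^-22 J (or 2.81 × 10^-3 eV)

From λ = h/√(2mKE), we solve for KE:

λ² = h²/(2mKE)
KE = h²/(2mλ²)
KE = (6.626 × 10^-34 J·s)² / (2 × 6.64 × 10^-27 kg × (2.71 × 10^-10 m)²)
KE = 4.50 × 10^-22 J
KE = 2.81 × 10^-3 eV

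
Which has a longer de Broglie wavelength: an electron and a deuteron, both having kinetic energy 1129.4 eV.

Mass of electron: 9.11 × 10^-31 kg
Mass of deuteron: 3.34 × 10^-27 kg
The electron has the longer wavelength.

Using λ = h/√(2mKE):

For electron: λ₁ = h/√(2m₁KE) = 3.65 × 10^-11 m
For deuteron: λ₂ = h/√(2m₂KE) = 6.03 × 10^-13 m

Since λ ∝ 1/√m at constant kinetic energy, the lighter particle has the longer wavelength.

The electron has the longer de Broglie wavelength.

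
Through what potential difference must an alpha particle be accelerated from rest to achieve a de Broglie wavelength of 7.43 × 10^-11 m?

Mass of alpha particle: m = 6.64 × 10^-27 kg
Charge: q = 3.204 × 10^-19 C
1.87 × 10^-2 V

From λ = h/√(2mqV), we solve for V:

λ² = h²/(2mqV)
V = h²/(2mqλ²)
V = (6.626 × 10^-34 J·s)² / (2 × 6.64 × 10^-27 kg × 3.204 × 10^-19 C × (7.43 × 10^-11 m)²)
V = 1.87 × 10^-2 V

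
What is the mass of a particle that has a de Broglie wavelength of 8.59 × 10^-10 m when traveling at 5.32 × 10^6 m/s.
1.45 × 10^-31 kg

From the de Broglie relation λ = h/(mv), we solve for m:

m = h/(λv)
m = (6.626 × 10^-34 J·s) / (8.59 × 10^-10 m × 5.32 × 10^6 m/s)
m = 1.45 × 10^-31 kg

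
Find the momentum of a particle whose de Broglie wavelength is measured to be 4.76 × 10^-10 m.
1.39 × 10^-24 kg·m/s

From the de Broglie relation λ = h/p, we solve for p:

p = h/λ
p = (6.626 × 10^-34 J·s) / (4.76 × 10^-10 m)
p = 1.39 × 10^-24 kg·m/s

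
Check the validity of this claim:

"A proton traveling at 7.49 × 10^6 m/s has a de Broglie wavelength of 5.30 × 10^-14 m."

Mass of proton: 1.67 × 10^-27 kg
True

The claim is correct.

Using λ = h/(mv):
λ = (6.626 × 10^-34 J·s) / (1.67 × 10^-27 kg × 7.49 × 10^6 m/s)
λ = 5.30 × 10^-14 m

This matches the claimed value.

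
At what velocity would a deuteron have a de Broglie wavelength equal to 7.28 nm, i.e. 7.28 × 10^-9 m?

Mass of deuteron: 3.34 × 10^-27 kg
2.73 × 10^1 m/s

From λ = h/(mv), solve for v:

v = h/(mλ)
v = (6.626 × 10^-34 J·s) / (3.34 × 10^-27 kg × 7.28 × 10^-9 m)
v = 2.73 × 10^1 m/s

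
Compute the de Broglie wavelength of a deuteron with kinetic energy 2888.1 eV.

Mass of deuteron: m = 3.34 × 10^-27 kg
3.77 × 10^-13 m

Using λ = h/√(2mKE):

First convert KE to Joules: KE = 2888.1 eV = 4.627 × 10^-16 J

λ = h/√(2mKE)
λ = (6.626 × 10^-34 J·s) / √(2 × 3.34 × 10^-27 kg × 4.627 × 10^-16 J)
λ = 3.77 × 10^-13 m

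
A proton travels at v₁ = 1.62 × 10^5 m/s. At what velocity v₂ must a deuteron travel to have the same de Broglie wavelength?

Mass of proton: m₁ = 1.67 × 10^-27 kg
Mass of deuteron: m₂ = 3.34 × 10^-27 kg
v₂ = 8.10 × 10^4 m/s

For equal de Broglie wavelengths: λ₁ = λ₂

h/(m₁v₁) = h/(m₂v₂)
m₁v₁ = m₂v₂
v₂ = v₁ · (m₁/m₂)

v₂ = 1.62 × 10^5 m/s × (1.67 × 10^-27 kg / 3.34 × 10^-27 kg)
v₂ = 8.10 × 10^4 m/s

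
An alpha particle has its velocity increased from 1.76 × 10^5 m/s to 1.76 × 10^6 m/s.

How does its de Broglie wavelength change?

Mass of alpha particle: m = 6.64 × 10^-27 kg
The wavelength decreases by a factor of 10.

Using λ = h/(mv):

Initial wavelength: λ₁ = h/(mv₁) = 5.67 × 10^-13 m
Final wavelength: λ₂ = h/(mv₂) = 5.67 × 10^-14 m

Since λ ∝ 1/v, when velocity increases by a factor of 10, the wavelength decreases by a factor of 10.

λ₂/λ₁ = v₁/v₂ = 1/10

The wavelength decreases by a factor of 10.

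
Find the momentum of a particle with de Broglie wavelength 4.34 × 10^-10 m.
1.53 × 10^-24 kg·m/s

From the de Broglie relation λ = h/p, we solve for p:

p = h/λ
p = (6.626 × 10^-34 J·s) / (4.34 × 10^-10 m)
p = 1.53 × 10^-24 kg·m/s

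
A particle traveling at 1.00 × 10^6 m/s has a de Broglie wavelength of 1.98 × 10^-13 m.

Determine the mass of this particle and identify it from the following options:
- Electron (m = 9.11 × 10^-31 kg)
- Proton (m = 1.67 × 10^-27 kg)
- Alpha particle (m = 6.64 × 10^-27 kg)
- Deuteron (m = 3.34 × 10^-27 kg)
The particle is a deuteron.

From λ = h/(mv), solve for mass:

m = h/(λv)
m = (6.626 × 10^-34 J·s) / (1.98 × 10^-13 m × 1.00 × 10^6 m/s)
m = 3.35 × 10^-27 kg

Comparing with the listed masses, this is closest to a deuteron.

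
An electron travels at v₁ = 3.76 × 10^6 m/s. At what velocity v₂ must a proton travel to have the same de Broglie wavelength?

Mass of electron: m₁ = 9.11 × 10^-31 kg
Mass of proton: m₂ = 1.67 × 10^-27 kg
v₂ = 2.05 × 10^3 m/s

For equal de Broglie wavelengths: λ₁ = λ₂

h/(m₁v₁) = h/(m₂v₂)
m₁v₁ = m₂v₂
v₂ = v₁ · (m₁/m₂)

v₂ = 3.76 × 10^6 m/s × (9.11 × 10^-31 kg / 1.67 × 10^-27 kg)
v₂ = 2.05 × 10^3 m/s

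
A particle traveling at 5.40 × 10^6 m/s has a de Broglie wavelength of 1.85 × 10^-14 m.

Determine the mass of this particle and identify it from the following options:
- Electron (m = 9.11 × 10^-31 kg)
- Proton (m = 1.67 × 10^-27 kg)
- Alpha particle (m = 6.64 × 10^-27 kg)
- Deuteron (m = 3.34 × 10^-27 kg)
The particle is an alpha particle.

From λ = h/(mv), solve for mass:

m = h/(λv)
m = (6.626 × 10^-34 J·s) / (1.85 × 10^-14 m × 5.40 × 10^6 m/s)
m = 6.63 × 10^-27 kg

Comparing with the listed masses, this is closest to an alpha particle.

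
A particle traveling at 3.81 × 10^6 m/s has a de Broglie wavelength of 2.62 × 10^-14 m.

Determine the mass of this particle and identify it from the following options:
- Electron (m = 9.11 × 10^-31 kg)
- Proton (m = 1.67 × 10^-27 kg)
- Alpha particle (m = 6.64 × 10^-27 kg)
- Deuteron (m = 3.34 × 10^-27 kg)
The particle is an alpha particle.

From λ = h/(mv), solve for mass:

m = h/(λv)
m = (6.626 × 10^-34 J·s) / (2.62 × 10^-14 m × 3.81 × 10^6 m/s)
m = 6.64 × 10^-27 kg

Comparing with the listed masses, this is closest to an alpha particle.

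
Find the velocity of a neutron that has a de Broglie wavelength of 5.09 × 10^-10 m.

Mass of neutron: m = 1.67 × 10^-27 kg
7.80 × 10^2 m/s

From the de Broglie relation λ = h/(mv), we solve for v:

v = h/(mλ)
v = (6.626 × 10^-34 J·s) / (1.67 × 10^-27 kg × 5.09 × 10^-10 m)
v = 7.80 × 10^2 m/s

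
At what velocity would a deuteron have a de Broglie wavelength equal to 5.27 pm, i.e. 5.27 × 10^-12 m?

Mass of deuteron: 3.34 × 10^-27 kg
3.76 × 10^4 m/s

From λ = h/(mv), solve for v:

v = h/(mλ)
v = (6.626 × 10^-34 J·s) / (3.34 × 10^-27 kg × 5.27 × 10^-12 m)
v = 3.76 × 10^4 m/s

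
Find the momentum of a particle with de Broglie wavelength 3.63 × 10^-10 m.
1.83 × 10^-24 kg·m/s

From the de Broglie relation λ = h/p, we solve for p:

p = h/λ
p = (6.626 × 10^-34 J·s) / (3.63 × 10^-10 m)
p = 1.83 × 10^-24 kg·m/s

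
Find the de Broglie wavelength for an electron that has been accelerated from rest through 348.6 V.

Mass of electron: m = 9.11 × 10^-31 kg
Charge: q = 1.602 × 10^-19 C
6.57 × 10^-11 m

When a particle is accelerated through voltage V, it gains kinetic energy KE = qV.

The de Broglie wavelength is then λ = h/√(2mqV):

λ = h/√(2mqV)
λ = (6.626 × 10^-34 J·s) / √(2 × 9.11 × 10^-31 kg × 1.602 × 10^-19 C × 348.6 V)
λ = 6.57 × 10^-11 m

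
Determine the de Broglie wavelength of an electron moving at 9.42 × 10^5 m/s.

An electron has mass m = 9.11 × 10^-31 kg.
7.72 × 10^-10 m

Using the de Broglie relation λ = h/(mv):

λ = h/(mv)
λ = (6.626 × 10^-34 J·s) / (9.11 × 10^-31 kg × 9.42 × 10^5 m/s)
λ = 7.72 × 10^-10 m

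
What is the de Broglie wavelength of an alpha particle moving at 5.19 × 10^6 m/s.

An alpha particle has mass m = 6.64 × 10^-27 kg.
1.92 × 10^-14 m

Using the de Broglie relation λ = h/(mv):

λ = h/(mv)
λ = (6.626 × 10^-34 J·s) / (6.64 × 10^-27 kg × 5.19 × 10^6 m/s)
λ = 1.92 × 10^-14 m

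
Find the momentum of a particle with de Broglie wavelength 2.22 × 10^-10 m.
2.98 × 10^-24 kg·m/s

From the de Broglie relation λ = h/p, we solve for p:

p = h/λ
p = (6.626 × 10^-34 J·s) / (2.22 × 10^-10 m)
p = 2.98 × 10^-24 kg·m/s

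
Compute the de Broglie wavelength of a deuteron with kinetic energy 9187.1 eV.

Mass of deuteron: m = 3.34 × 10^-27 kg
2.11 × 10^-13 m

Using λ = h/√(2mKE):

First convert KE to Joules: KE = 9187.1 eV = 1.472 × 10^-15 J

λ = h/√(2mKE)
λ = (6.626 × 10^-34 J·s) / √(2 × 3.34 × 10^-27 kg × 1.472 × 10^-15 J)
λ = 2.11 × 10^-13 m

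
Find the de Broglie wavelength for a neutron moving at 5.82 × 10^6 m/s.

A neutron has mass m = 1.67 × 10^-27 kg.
6.82 × 10^-14 m

Using the de Broglie relation λ = h/(mv):

λ = h/(mv)
λ = (6.626 × 10^-34 J·s) / (1.67 × 10^-27 kg × 5.82 × 10^6 m/s)
λ = 6.82 × 10^-14 m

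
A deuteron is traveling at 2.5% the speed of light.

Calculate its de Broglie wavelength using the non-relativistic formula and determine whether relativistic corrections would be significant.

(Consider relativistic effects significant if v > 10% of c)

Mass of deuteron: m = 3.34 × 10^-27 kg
No, relativistic corrections are not needed.

Using the non-relativistic de Broglie formula λ = h/(mv):

v = 2.5% × c = 7.495 × 10^6 m/s

λ = h/(mv)
λ = (6.626 × 10^-34 J·s) / (3.34 × 10^-27 kg × 7.495 × 10^6 m/s)
λ = 2.65 × 10^-14 m

Since v = 2.5% of c < 10% of c, relativistic corrections are NOT significant and this non-relativistic result is a good approximation.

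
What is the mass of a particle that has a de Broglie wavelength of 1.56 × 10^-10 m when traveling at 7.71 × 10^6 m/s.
5.51 × 10^-31 kg

From the de Broglie relation λ = h/(mv), we solve for m:

m = h/(λv)
m = (6.626 × 10^-34 J·s) / (1.56 × 10^-10 m × 7.71 × 10^6 m/s)
m = 5.51 × 10^-31 kg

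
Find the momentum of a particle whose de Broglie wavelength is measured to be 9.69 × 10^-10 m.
6.84 × 10^-25 kg·m/s

From the de Broglie relation λ = h/p, we solve for p:

p = h/λ
p = (6.626 × 10^-34 J·s) / (9.69 × 10^-10 m)
p = 6.84 × 10^-25 kg·m/s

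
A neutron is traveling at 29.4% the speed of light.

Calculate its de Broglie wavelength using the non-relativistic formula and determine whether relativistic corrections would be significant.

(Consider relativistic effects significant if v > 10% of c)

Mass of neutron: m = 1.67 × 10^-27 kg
Yes, relativistic corrections are needed.

Using the non-relativistic de Broglie formula λ = h/(mv):

v = 29.4% × c = 8.814 × 10^7 m/s

λ = h/(mv)
λ = (6.626 × 10^-34 J·s) / (1.67 × 10^-27 kg × 8.814 × 10^7 m/s)
λ = 4.50 × 10^-15 m

Since v = 29.4% of c > 10% of c, relativistic corrections ARE significant and the actual wavelength would differ from this non-relativistic estimate.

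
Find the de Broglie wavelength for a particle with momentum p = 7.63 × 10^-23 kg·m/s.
8.68 × 10^-12 m

Using the de Broglie relation λ = h/p:

λ = h/p
λ = (6.626 × 10^-34 J·s) / (7.63 × 10^-23 kg·m/s)
λ = 8.68 × 10^-12 m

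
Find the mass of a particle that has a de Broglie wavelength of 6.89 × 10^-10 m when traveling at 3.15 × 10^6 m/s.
3.05 × 10^-31 kg

From the de Broglie relation λ = h/(mv), we solve for m:

m = h/(λv)
m = (6.626 × 10^-34 J·s) / (6.89 × 10^-10 m × 3.15 × 10^6 m/s)
m = 3.05 × 10^-31 kg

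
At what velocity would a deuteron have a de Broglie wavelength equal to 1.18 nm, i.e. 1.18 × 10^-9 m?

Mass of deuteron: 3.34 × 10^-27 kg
1.68 × 10^2 m/s

From λ = h/(mv), solve for v:

v = h/(mλ)
v = (6.626 × 10^-34 J·s) / (3.34 × 10^-27 kg × 1.18 × 10^-9 m)
v = 1.68 × 10^2 m/s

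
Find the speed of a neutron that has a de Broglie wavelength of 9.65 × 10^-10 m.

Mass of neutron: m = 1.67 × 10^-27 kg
4.11 × 10^2 m/s

From the de Broglie relation λ = h/(mv), we solve for v:

v = h/(mλ)
v = (6.626 × 10^-34 J·s) / (1.67 × 10^-27 kg × 9.65 × 10^-10 m)
v = 4.11 × 10^2 m/s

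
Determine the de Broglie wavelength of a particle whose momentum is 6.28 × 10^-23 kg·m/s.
1.06 × 10^-11 m

Using the de Broglie relation λ = h/p:

λ = h/p
λ = (6.626 × 10^-34 J·s) / (6.28 × 10^-23 kg·m/s)
λ = 1.06 × 10^-11 m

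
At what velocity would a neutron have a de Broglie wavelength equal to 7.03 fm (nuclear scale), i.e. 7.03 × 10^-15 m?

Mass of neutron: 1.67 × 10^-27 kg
5.64 × 10^7 m/s

From λ = h/(mv), solve for v:

v = h/(mλ)
v = (6.626 × 10^-34 J·s) / (1.67 × 10^-27 kg × 7.03 × 10^-15 m)
v = 5.64 × 10^7 m/s

Note: This velocity is 18.8% of the speed of light, so relativistic corrections would be needed for a more accurate calculation.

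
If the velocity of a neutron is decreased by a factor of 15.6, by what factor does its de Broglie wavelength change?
The wavelength increases by a factor of 15.6.

From λ = h/(mv), the wavelength is inversely proportional to velocity:

λ ∝ 1/v

If v → v/15.6, then λ → 15.6λ

When velocity is decreased by a factor of 15.6, the wavelength increases by a factor of 15.6.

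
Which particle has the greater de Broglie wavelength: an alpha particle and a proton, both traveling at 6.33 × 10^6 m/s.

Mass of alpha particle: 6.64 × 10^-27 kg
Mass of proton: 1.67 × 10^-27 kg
The proton has the longer wavelength.

Using λ = h/(mv), since both particles have the same velocity, the wavelength depends only on mass.

For alpha particle: λ₁ = h/(m₁v) = 1.58 × 10^-14 m
For proton: λ₂ = h/(m₂v) = 6.27 × 10^-14 m

Since λ ∝ 1/m at constant velocity, the lighter particle has the longer wavelength.

The proton has the longer de Broglie wavelength.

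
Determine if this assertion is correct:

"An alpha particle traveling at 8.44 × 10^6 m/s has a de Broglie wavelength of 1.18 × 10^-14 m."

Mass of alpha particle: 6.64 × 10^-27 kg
True

The claim is correct.

Using λ = h/(mv):
λ = (6.626 × 10^-34 J·s) / (6.64 × 10^-27 kg × 8.44 × 10^6 m/s)
λ = 1.18 × 10^-14 m

This matches the claimed value.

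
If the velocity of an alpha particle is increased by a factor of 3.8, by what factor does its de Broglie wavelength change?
The wavelength decreases by a factor of 3.8.

From λ = h/(mv), the wavelength is inversely proportional to velocity:

λ ∝ 1/v

If v → 3.8v, then λ → λ/3.8

When velocity is increased by a factor of 3.8, the wavelength decreases by a factor of 3.8.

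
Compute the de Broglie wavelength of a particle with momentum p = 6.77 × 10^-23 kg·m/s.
9.79 × 10^-12 m

Using the de Broglie relation λ = h/p:

λ = h/p
λ = (6.626 × 10^-34 J·s) / (6.77 × 10^-23 kg·m/s)
λ = 9.79 × 10^-12 m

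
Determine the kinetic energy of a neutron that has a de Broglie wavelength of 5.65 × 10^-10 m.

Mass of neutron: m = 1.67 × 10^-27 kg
4.12 × 10^-22 J (or 2.57 × 10^-3 eV)

From λ = h/√(2mKE), we solve for KE:

λ² = h²/(2mKE)
KE = h²/(2mλ²)
KE = (6.626 × 10^-34 J·s)² / (2 × 1.67 × 10^-27 kg × (5.65 × 10^-10 m)²)
KE = 4.12 × 10^-22 J
KE = 2.57 × 10^-3 eV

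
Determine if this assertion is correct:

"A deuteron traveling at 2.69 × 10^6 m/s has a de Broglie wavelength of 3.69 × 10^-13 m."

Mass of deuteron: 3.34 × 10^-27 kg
False

The claim is incorrect.

Using λ = h/(mv):
λ = (6.626 × 10^-34 J·s) / (3.34 × 10^-27 kg × 2.69 × 10^6 m/s)
λ = 7.37 × 10^-14 m

The actual wavelength differs from the claimed 3.69 × 10^-13 m.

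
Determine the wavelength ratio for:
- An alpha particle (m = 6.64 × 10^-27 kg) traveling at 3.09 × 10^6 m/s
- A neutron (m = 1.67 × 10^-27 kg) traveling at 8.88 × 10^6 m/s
λ₁/λ₂ = 0.723

Using λ = h/(mv):

λ₁ = h/(m₁v₁) = 3.23 × 10^-14 m
λ₂ = h/(m₂v₂) = 4.47 × 10^-14 m

Ratio λ₁/λ₂ = (m₂v₂)/(m₁v₁)
         = (1.67 × 10^-27 kg × 8.88 × 10^6 m/s) / (6.64 × 10^-27 kg × 3.09 × 10^6 m/s)
         = 0.723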